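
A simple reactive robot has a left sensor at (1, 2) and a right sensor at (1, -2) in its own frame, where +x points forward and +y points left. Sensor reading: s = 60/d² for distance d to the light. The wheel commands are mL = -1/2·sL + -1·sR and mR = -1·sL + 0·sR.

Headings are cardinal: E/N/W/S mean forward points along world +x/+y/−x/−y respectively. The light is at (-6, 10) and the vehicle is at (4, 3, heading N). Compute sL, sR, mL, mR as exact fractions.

3/5 1/3 -19/30 -3/5

left sensor world pos  = (2, 4); dL² = 100
right sensor world pos = (6, 4); dR² = 180
sL = 60/100 = 3/5
sR = 60/180 = 1/3
mL = -1/2·sL + -1·sR = -19/30
mR = -1·sL + 0·sR = -3/5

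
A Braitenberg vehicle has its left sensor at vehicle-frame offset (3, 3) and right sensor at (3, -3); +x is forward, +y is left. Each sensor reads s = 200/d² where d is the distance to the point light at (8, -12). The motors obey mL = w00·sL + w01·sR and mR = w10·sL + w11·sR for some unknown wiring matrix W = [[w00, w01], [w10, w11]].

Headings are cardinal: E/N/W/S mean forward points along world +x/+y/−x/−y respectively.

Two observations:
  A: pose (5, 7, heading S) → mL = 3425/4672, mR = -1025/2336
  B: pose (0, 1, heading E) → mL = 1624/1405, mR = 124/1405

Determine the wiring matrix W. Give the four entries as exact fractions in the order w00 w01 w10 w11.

obs A: pose=(5,7,S) → sL=25/32, sR=50/73, mL=3425/4672, mR=-1025/2336
obs B: pose=(0,1,E) → sL=200/281, sR=8/5, mL=1624/1405, mR=124/1405
sensor matrix S = [[25/32, 50/73], [200/281, 8/5]]; det S = 62565/82052
solve [mL_A; mL_B] = S·[w00; w01] and [mR_A; mR_B] = S·[w10; w11]:
  w00 = 1/2, w01 = 1/2, w10 = -1, w11 = 1/2

1/2 1/2 -1 1/2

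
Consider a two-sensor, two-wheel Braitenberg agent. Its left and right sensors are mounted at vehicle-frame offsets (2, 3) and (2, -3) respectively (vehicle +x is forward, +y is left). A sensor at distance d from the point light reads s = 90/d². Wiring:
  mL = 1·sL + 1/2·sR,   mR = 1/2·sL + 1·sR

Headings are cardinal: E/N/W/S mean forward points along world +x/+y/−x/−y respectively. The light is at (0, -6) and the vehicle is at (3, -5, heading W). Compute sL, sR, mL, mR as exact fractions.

left sensor world pos  = (1, -8); dL² = 5
right sensor world pos = (1, -2); dR² = 17
sL = 90/5 = 18
sR = 90/17 = 90/17
mL = 1·sL + 1/2·sR = 351/17
mR = 1/2·sL + 1·sR = 243/17

18 90/17 351/17 243/17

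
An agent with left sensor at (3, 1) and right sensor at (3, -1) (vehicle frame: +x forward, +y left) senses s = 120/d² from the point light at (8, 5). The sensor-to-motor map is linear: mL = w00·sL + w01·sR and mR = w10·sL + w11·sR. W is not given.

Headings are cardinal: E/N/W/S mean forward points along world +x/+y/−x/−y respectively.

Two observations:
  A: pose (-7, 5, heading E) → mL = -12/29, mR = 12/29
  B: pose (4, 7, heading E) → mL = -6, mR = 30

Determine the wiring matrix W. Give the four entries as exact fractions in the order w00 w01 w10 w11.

obs A: pose=(-7,5,E) → sL=24/29, sR=24/29, mL=-12/29, mR=12/29
obs B: pose=(4,7,E) → sL=12, sR=60, mL=-6, mR=30
sensor matrix S = [[24/29, 24/29], [12, 60]]; det S = 1152/29
solve [mL_A; mL_B] = S·[w00; w01] and [mR_A; mR_B] = S·[w10; w11]:
  w00 = -1/2, w01 = 0, w10 = 0, w11 = 1/2

-1/2 0 0 1/2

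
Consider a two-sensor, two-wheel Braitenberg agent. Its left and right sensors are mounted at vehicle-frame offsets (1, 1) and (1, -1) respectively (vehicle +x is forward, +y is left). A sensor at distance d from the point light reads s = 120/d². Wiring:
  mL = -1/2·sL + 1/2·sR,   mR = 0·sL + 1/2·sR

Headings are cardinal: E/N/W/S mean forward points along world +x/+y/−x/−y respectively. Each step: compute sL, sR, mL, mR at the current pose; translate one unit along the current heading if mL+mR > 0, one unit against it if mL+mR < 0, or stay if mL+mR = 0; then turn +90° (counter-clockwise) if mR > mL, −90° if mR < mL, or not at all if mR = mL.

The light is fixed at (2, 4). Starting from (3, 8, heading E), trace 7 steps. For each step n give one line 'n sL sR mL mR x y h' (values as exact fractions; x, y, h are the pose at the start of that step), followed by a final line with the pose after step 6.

n=0: pose=(3,8,E); sL=120/29, sR=120/13; mL=960/377, mR=60/13; mL+mR=2700/377 → advance +1; mR−mL=60/29 → turn +1·90°
n=1: pose=(4,8,N); sL=60/13, sR=60/17; mL=-120/221, mR=30/17; mL+mR=270/221 → advance +1; mR−mL=30/13 → turn +1·90°
n=2: pose=(4,9,W); sL=120/17, sR=120/37; mL=-1200/629, mR=60/37; mL+mR=-180/629 → advance -1; mR−mL=60/17 → turn +1·90°
n=3: pose=(5,9,S); sL=15/4, sR=6; mL=9/8, mR=3; mL+mR=33/8 → advance +1; mR−mL=15/8 → turn +1·90°
n=4: pose=(5,8,E); sL=120/41, sR=24/5; mL=192/205, mR=12/5; mL+mR=684/205 → advance +1; mR−mL=60/41 → turn +1·90°
n=5: pose=(6,8,N); sL=60/17, sR=12/5; mL=-48/85, mR=6/5; mL+mR=54/85 → advance +1; mR−mL=30/17 → turn +1·90°
n=6: pose=(6,9,W); sL=24/5, sR=8/3; mL=-16/15, mR=4/3; mL+mR=4/15 → advance +1; mR−mL=12/5 → turn +1·90°

0 120/29 120/13 960/377 60/13 3 8 E
1 60/13 60/17 -120/221 30/17 4 8 N
2 120/17 120/37 -1200/629 60/37 4 9 W
3 15/4 6 9/8 3 5 9 S
4 120/41 24/5 192/205 12/5 5 8 E
5 60/17 12/5 -48/85 6/5 6 8 N
6 24/5 8/3 -16/15 4/3 6 9 W
final 5 9 S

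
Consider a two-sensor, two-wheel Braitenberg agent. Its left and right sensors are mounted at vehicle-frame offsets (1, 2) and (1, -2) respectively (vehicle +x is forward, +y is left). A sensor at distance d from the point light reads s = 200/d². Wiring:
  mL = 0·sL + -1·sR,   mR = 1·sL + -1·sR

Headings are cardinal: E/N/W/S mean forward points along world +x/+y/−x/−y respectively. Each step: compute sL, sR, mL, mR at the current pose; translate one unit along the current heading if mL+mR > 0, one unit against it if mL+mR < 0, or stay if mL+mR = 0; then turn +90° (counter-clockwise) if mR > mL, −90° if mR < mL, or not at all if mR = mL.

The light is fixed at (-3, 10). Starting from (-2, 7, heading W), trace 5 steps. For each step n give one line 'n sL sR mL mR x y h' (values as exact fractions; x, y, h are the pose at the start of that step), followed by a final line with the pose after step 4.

0 8 200 -200 -192 -2 7 W
1 25/4 25/2 -25/2 -25/4 -1 7 S
2 200/9 8 -8 128/9 -1 8 E
3 100 100/13 -100/13 1200/13 0 8 N
4 200/13 40 -40 -320/13 0 9 W
final 1 9 S

n=0: pose=(-2,7,W); sL=8, sR=200; mL=-200, mR=-192; mL+mR=-392 → advance -1; mR−mL=8 → turn +1·90°
n=1: pose=(-1,7,S); sL=25/4, sR=25/2; mL=-25/2, mR=-25/4; mL+mR=-75/4 → advance -1; mR−mL=25/4 → turn +1·90°
n=2: pose=(-1,8,E); sL=200/9, sR=8; mL=-8, mR=128/9; mL+mR=56/9 → advance +1; mR−mL=200/9 → turn +1·90°
n=3: pose=(0,8,N); sL=100, sR=100/13; mL=-100/13, mR=1200/13; mL+mR=1100/13 → advance +1; mR−mL=100 → turn +1·90°
n=4: pose=(0,9,W); sL=200/13, sR=40; mL=-40, mR=-320/13; mL+mR=-840/13 → advance -1; mR−mL=200/13 → turn +1·90°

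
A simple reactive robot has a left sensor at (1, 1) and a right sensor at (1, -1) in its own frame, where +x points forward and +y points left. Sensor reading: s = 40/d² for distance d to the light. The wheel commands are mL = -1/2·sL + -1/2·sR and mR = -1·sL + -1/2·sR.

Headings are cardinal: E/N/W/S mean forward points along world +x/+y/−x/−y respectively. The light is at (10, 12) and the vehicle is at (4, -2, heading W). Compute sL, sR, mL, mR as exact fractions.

20/137 20/109 -2460/14933 -3550/14933

left sensor world pos  = (3, -3); dL² = 274
right sensor world pos = (3, -1); dR² = 218
sL = 40/274 = 20/137
sR = 40/218 = 20/109
mL = -1/2·sL + -1/2·sR = -2460/14933
mR = -1·sL + -1/2·sR = -3550/14933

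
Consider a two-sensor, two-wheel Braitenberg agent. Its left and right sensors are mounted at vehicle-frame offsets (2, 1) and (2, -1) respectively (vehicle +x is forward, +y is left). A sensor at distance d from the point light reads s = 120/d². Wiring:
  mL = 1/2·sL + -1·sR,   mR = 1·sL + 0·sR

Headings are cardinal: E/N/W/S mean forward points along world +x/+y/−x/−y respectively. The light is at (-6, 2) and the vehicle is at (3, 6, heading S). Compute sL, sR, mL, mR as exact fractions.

15/13 30/17 -525/442 15/13

left sensor world pos  = (4, 4); dL² = 104
right sensor world pos = (2, 4); dR² = 68
sL = 120/104 = 15/13
sR = 120/68 = 30/17
mL = 1/2·sL + -1·sR = -525/442
mR = 1·sL + 0·sR = 15/13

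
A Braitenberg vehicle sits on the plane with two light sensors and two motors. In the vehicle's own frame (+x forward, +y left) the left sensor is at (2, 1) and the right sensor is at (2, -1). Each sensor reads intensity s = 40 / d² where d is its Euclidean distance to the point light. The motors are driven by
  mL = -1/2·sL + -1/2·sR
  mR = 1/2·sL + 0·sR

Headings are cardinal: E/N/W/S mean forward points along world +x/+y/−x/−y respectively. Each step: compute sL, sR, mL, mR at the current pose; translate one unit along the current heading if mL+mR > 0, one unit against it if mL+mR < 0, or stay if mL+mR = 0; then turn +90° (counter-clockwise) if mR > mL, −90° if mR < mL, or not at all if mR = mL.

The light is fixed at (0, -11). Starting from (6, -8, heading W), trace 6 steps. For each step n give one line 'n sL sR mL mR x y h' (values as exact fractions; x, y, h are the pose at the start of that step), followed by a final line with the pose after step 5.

0 2 5/4 -13/8 1 6 -8 W
1 8/13 40/37 -408/481 4/13 7 -8 S
2 20/53 4/9 -196/477 10/53 7 -7 E
3 40/61 8/17 -584/1037 20/61 6 -7 N
4 2 5/4 -13/8 1 6 -8 W
5 8/13 40/37 -408/481 4/13 7 -8 S
final 7 -7 E

n=0: pose=(6,-8,W); sL=2, sR=5/4; mL=-13/8, mR=1; mL+mR=-5/8 → advance -1; mR−mL=21/8 → turn +1·90°
n=1: pose=(7,-8,S); sL=8/13, sR=40/37; mL=-408/481, mR=4/13; mL+mR=-20/37 → advance -1; mR−mL=556/481 → turn +1·90°
n=2: pose=(7,-7,E); sL=20/53, sR=4/9; mL=-196/477, mR=10/53; mL+mR=-2/9 → advance -1; mR−mL=286/477 → turn +1·90°
n=3: pose=(6,-7,N); sL=40/61, sR=8/17; mL=-584/1037, mR=20/61; mL+mR=-4/17 → advance -1; mR−mL=924/1037 → turn +1·90°
n=4: pose=(6,-8,W); sL=2, sR=5/4; mL=-13/8, mR=1; mL+mR=-5/8 → advance -1; mR−mL=21/8 → turn +1·90°
n=5: pose=(7,-8,S); sL=8/13, sR=40/37; mL=-408/481, mR=4/13; mL+mR=-20/37 → advance -1; mR−mL=556/481 → turn +1·90°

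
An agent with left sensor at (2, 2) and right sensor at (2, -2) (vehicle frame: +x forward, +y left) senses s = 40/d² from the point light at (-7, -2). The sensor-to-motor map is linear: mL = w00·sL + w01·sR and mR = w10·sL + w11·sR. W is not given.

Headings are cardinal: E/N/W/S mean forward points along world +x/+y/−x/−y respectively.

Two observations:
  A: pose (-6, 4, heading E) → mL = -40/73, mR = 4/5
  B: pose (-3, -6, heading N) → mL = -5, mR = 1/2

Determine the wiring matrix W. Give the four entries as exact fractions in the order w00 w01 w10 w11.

obs A: pose=(-6,4,E) → sL=40/73, sR=8/5, mL=-40/73, mR=4/5
obs B: pose=(-3,-6,N) → sL=5, sR=1, mL=-5, mR=1/2
sensor matrix S = [[40/73, 8/5], [5, 1]]; det S = -544/73
solve [mL_A; mL_B] = S·[w00; w01] and [mR_A; mR_B] = S·[w10; w11]:
  w00 = -1, w01 = 0, w10 = 0, w11 = 1/2

-1 0 0 1/2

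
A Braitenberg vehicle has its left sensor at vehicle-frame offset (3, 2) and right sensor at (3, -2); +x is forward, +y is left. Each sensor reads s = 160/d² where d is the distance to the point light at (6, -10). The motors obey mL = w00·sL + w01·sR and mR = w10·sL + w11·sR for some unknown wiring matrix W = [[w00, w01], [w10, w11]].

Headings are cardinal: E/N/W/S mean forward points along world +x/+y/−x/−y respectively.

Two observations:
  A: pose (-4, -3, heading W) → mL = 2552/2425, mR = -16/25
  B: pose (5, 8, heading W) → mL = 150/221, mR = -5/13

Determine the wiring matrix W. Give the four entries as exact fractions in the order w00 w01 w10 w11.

obs A: pose=(-4,-3,W) → sL=80/97, sR=16/25, mL=2552/2425, mR=-16/25
obs B: pose=(5,8,W) → sL=10/17, sR=5/13, mL=150/221, mR=-5/13
sensor matrix S = [[80/97, 16/25], [10/17, 5/13]]; det S = -6352/107185
solve [mL_A; mL_B] = S·[w00; w01] and [mR_A; mR_B] = S·[w10; w11]:
  w00 = 1/2, w01 = 1, w10 = 0, w11 = -1

1/2 1 0 -1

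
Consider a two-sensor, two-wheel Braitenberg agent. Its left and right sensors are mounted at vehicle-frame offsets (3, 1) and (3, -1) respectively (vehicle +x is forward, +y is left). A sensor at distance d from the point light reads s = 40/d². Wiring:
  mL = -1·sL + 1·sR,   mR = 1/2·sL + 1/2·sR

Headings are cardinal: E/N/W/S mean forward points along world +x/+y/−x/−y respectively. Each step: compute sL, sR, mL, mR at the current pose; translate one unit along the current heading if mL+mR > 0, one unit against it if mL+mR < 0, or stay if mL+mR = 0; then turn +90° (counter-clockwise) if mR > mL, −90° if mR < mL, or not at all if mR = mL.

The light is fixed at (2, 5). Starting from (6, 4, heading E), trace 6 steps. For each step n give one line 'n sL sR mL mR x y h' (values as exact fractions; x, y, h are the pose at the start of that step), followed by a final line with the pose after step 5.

0 40/49 40/53 -160/2597 2040/2597 6 4 E
1 2 1 -1 3/2 7 4 N
2 8 8 0 8 7 5 W
3 20/17 20/9 160/153 260/153 6 5 S
4 40/49 40/53 -160/2597 2040/2597 6 4 E
5 2 1 -1 3/2 7 4 N
final 7 5 W

n=0: pose=(6,4,E); sL=40/49, sR=40/53; mL=-160/2597, mR=2040/2597; mL+mR=1880/2597 → advance +1; mR−mL=2200/2597 → turn +1·90°
n=1: pose=(7,4,N); sL=2, sR=1; mL=-1, mR=3/2; mL+mR=1/2 → advance +1; mR−mL=5/2 → turn +1·90°
n=2: pose=(7,5,W); sL=8, sR=8; mL=0, mR=8; mL+mR=8 → advance +1; mR−mL=8 → turn +1·90°
n=3: pose=(6,5,S); sL=20/17, sR=20/9; mL=160/153, mR=260/153; mL+mR=140/51 → advance +1; mR−mL=100/153 → turn +1·90°
n=4: pose=(6,4,E); sL=40/49, sR=40/53; mL=-160/2597, mR=2040/2597; mL+mR=1880/2597 → advance +1; mR−mL=2200/2597 → turn +1·90°
n=5: pose=(7,4,N); sL=2, sR=1; mL=-1, mR=3/2; mL+mR=1/2 → advance +1; mR−mL=5/2 → turn +1·90°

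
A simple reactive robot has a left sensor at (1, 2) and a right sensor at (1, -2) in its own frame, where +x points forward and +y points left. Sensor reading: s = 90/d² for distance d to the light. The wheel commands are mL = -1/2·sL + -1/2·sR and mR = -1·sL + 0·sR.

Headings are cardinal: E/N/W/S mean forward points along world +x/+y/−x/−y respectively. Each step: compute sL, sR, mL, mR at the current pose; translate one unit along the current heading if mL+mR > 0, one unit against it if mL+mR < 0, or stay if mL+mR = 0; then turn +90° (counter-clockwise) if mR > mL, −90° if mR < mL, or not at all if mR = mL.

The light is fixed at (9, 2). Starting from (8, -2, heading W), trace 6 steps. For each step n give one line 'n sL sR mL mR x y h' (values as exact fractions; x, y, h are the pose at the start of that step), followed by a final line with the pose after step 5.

0 9/4 45/4 -27/4 -9/4 8 -2 W
1 90/29 90/29 -90/29 -90/29 9 -2 S
2 9/2 9/2 -9/2 -9/2 9 -1 S
3 90/13 90/13 -90/13 -90/13 9 0 S
4 45/4 45/4 -45/4 -45/4 9 1 S
5 18 18 -18 -18 9 2 S
final 9 3 S

n=0: pose=(8,-2,W); sL=9/4, sR=45/4; mL=-27/4, mR=-9/4; mL+mR=-9 → advance -1; mR−mL=9/2 → turn +1·90°
n=1: pose=(9,-2,S); sL=90/29, sR=90/29; mL=-90/29, mR=-90/29; mL+mR=-180/29 → advance -1; mR−mL=0 → turn +0·90°
n=2: pose=(9,-1,S); sL=9/2, sR=9/2; mL=-9/2, mR=-9/2; mL+mR=-9 → advance -1; mR−mL=0 → turn +0·90°
n=3: pose=(9,0,S); sL=90/13, sR=90/13; mL=-90/13, mR=-90/13; mL+mR=-180/13 → advance -1; mR−mL=0 → turn +0·90°
n=4: pose=(9,1,S); sL=45/4, sR=45/4; mL=-45/4, mR=-45/4; mL+mR=-45/2 → advance -1; mR−mL=0 → turn +0·90°
n=5: pose=(9,2,S); sL=18, sR=18; mL=-18, mR=-18; mL+mR=-36 → advance -1; mR−mL=0 → turn +0·90°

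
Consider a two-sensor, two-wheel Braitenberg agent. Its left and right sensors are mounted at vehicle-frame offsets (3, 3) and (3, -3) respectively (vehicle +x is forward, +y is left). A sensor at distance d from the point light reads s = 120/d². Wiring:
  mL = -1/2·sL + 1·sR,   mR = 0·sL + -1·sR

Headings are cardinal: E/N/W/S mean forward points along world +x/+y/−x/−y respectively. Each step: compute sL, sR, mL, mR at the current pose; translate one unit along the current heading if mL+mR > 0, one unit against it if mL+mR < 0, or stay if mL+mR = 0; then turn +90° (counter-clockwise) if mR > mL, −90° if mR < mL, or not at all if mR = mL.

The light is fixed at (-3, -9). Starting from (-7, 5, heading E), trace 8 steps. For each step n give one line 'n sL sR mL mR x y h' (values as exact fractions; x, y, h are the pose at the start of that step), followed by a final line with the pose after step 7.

0 12/29 60/61 1374/1769 -60/61 -7 5 E
1 24/25 24/37 156/925 -24/37 -8 5 S
2 15/26 30/97 105/5044 -30/97 -8 6 W
3 120/373 24/65 5052/24245 -24/65 -7 6 N
4 12/29 60/61 1374/1769 -60/61 -7 5 E
5 24/25 24/37 156/925 -24/37 -8 5 S
6 15/26 30/97 105/5044 -30/97 -8 6 W
7 120/373 24/65 5052/24245 -24/65 -7 6 N
final -7 5 E

n=0: pose=(-7,5,E); sL=12/29, sR=60/61; mL=1374/1769, mR=-60/61; mL+mR=-6/29 → advance -1; mR−mL=-3114/1769 → turn -1·90°
n=1: pose=(-8,5,S); sL=24/25, sR=24/37; mL=156/925, mR=-24/37; mL+mR=-12/25 → advance -1; mR−mL=-756/925 → turn -1·90°
n=2: pose=(-8,6,W); sL=15/26, sR=30/97; mL=105/5044, mR=-30/97; mL+mR=-15/52 → advance -1; mR−mL=-1665/5044 → turn -1·90°
n=3: pose=(-7,6,N); sL=120/373, sR=24/65; mL=5052/24245, mR=-24/65; mL+mR=-60/373 → advance -1; mR−mL=-14004/24245 → turn -1·90°
n=4: pose=(-7,5,E); sL=12/29, sR=60/61; mL=1374/1769, mR=-60/61; mL+mR=-6/29 → advance -1; mR−mL=-3114/1769 → turn -1·90°
n=5: pose=(-8,5,S); sL=24/25, sR=24/37; mL=156/925, mR=-24/37; mL+mR=-12/25 → advance -1; mR−mL=-756/925 → turn -1·90°
n=6: pose=(-8,6,W); sL=15/26, sR=30/97; mL=105/5044, mR=-30/97; mL+mR=-15/52 → advance -1; mR−mL=-1665/5044 → turn -1·90°
n=7: pose=(-7,6,N); sL=120/373, sR=24/65; mL=5052/24245, mR=-24/65; mL+mR=-60/373 → advance -1; mR−mL=-14004/24245 → turn -1·90°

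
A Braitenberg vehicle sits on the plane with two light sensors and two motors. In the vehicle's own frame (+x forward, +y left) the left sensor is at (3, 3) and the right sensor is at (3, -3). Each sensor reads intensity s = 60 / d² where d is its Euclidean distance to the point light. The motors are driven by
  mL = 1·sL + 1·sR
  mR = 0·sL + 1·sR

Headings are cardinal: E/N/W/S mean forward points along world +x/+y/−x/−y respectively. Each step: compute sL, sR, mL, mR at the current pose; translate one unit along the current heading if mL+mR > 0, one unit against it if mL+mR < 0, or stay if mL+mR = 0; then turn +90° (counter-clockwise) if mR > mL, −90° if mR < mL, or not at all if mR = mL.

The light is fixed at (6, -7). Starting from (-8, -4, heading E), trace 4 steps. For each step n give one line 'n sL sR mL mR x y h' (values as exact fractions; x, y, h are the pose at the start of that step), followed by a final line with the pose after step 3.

0 60/157 60/121 16680/18997 60/121 -8 -4 E
1 3/5 15/64 267/320 15/64 -7 -4 S
2 60/257 60/281 32280/72217 60/281 -7 -5 W
3 30/157 30/73 6900/11461 30/73 -8 -5 N
final -8 -4 E

n=0: pose=(-8,-4,E); sL=60/157, sR=60/121; mL=16680/18997, mR=60/121; mL+mR=26100/18997 → advance +1; mR−mL=-60/157 → turn -1·90°
n=1: pose=(-7,-4,S); sL=3/5, sR=15/64; mL=267/320, mR=15/64; mL+mR=171/160 → advance +1; mR−mL=-3/5 → turn -1·90°
n=2: pose=(-7,-5,W); sL=60/257, sR=60/281; mL=32280/72217, mR=60/281; mL+mR=47700/72217 → advance +1; mR−mL=-60/257 → turn -1·90°
n=3: pose=(-8,-5,N); sL=30/157, sR=30/73; mL=6900/11461, mR=30/73; mL+mR=11610/11461 → advance +1; mR−mL=-30/157 → turn -1·90°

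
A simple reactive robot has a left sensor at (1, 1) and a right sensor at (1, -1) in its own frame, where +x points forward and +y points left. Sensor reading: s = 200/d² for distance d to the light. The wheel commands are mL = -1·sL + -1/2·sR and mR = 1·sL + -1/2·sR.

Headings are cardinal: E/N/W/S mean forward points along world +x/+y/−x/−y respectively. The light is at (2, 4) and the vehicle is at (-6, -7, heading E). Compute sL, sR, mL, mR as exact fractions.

left sensor world pos  = (-5, -6); dL² = 149
right sensor world pos = (-5, -8); dR² = 193
sL = 200/149 = 200/149
sR = 200/193 = 200/193
mL = -1·sL + -1/2·sR = -53500/28757
mR = 1·sL + -1/2·sR = 23700/28757

200/149 200/193 -53500/28757 23700/28757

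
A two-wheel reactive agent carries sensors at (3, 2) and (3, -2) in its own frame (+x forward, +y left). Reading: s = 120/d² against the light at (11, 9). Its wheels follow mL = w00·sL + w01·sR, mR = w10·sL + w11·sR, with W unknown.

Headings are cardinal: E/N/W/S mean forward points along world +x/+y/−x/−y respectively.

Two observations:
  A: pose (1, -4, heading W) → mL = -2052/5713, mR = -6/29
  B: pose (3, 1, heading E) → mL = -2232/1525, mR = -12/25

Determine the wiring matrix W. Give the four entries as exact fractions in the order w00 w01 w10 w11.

-1/2 -1/2 0 -1/2

obs A: pose=(1,-4,W) → sL=60/197, sR=12/29, mL=-2052/5713, mR=-6/29
obs B: pose=(3,1,E) → sL=120/61, sR=24/25, mL=-2232/1525, mR=-12/25
sensor matrix S = [[60/197, 12/29], [120/61, 24/25]]; det S = -908928/1742465
solve [mL_A; mL_B] = S·[w00; w01] and [mR_A; mR_B] = S·[w10; w11]:
  w00 = -1/2, w01 = -1/2, w10 = 0, w11 = -1/2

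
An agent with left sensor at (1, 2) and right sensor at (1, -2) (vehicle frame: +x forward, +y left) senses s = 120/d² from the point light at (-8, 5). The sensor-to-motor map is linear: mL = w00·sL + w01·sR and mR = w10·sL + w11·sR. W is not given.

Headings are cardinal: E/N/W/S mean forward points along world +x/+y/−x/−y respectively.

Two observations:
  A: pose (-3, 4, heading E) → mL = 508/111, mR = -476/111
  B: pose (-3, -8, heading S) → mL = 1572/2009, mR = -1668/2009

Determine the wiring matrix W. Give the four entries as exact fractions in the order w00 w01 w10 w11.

obs A: pose=(-3,4,E) → sL=120/37, sR=8/3, mL=508/111, mR=-476/111
obs B: pose=(-3,-8,S) → sL=24/49, sR=24/41, mL=1572/2009, mR=-1668/2009
sensor matrix S = [[120/37, 8/3], [24/49, 24/41]]; det S = 44032/74333
solve [mL_A; mL_B] = S·[w00; w01] and [mR_A; mR_B] = S·[w10; w11]:
  w00 = 1, w01 = 1/2, w10 = -1/2, w11 = -1

1 1/2 -1/2 -1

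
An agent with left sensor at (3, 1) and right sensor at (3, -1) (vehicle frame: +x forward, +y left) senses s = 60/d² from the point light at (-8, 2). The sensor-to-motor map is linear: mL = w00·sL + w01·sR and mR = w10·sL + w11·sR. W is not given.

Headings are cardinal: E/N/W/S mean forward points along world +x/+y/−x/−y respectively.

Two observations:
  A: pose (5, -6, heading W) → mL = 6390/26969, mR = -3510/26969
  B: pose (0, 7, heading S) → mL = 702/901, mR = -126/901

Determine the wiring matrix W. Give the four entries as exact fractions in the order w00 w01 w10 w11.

obs A: pose=(5,-6,W) → sL=60/181, sR=60/149, mL=6390/26969, mR=-3510/26969
obs B: pose=(0,7,S) → sL=12/17, sR=60/53, mL=702/901, mR=-126/901
sensor matrix S = [[60/181, 60/149], [12/17, 60/53]]; det S = 2211840/24299069
solve [mL_A; mL_B] = S·[w00; w01] and [mR_A; mR_B] = S·[w10; w11]:
  w00 = -1/2, w01 = 1, w10 = -1, w11 = 1/2

-1/2 1 -1 1/2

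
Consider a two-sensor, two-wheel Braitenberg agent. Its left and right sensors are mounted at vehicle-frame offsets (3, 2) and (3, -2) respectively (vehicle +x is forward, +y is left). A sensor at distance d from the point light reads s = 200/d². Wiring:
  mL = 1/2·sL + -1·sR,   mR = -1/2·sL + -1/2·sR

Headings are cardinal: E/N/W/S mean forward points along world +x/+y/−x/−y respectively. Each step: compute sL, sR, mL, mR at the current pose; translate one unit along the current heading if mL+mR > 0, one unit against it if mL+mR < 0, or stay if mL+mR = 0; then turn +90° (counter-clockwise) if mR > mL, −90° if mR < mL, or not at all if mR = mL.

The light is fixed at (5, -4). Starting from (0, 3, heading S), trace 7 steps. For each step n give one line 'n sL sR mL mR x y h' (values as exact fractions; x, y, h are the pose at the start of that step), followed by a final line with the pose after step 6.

0 8 40/13 12/13 -72/13 0 3 S
1 2 50/41 -9/41 -66/41 0 4 W
2 200/157 8/5 -756/785 -1128/785 1 4 N
3 100/41 100/13 -3450/533 -2700/533 1 3 E
4 200/149 200/109 -18900/16241 -25800/16241 0 3 N
5 50/17 10 -145/17 -110/17 0 2 E
6 40/29 200/97 -3860/2813 -4840/2813 -1 2 N
final -1 1 E

n=0: pose=(0,3,S); sL=8, sR=40/13; mL=12/13, mR=-72/13; mL+mR=-60/13 → advance -1; mR−mL=-84/13 → turn -1·90°
n=1: pose=(0,4,W); sL=2, sR=50/41; mL=-9/41, mR=-66/41; mL+mR=-75/41 → advance -1; mR−mL=-57/41 → turn -1·90°
n=2: pose=(1,4,N); sL=200/157, sR=8/5; mL=-756/785, mR=-1128/785; mL+mR=-12/5 → advance -1; mR−mL=-372/785 → turn -1·90°
n=3: pose=(1,3,E); sL=100/41, sR=100/13; mL=-3450/533, mR=-2700/533; mL+mR=-150/13 → advance -1; mR−mL=750/533 → turn +1·90°
n=4: pose=(0,3,N); sL=200/149, sR=200/109; mL=-18900/16241, mR=-25800/16241; mL+mR=-300/109 → advance -1; mR−mL=-6900/16241 → turn -1·90°
n=5: pose=(0,2,E); sL=50/17, sR=10; mL=-145/17, mR=-110/17; mL+mR=-15 → advance -1; mR−mL=35/17 → turn +1·90°
n=6: pose=(-1,2,N); sL=40/29, sR=200/97; mL=-3860/2813, mR=-4840/2813; mL+mR=-300/97 → advance -1; mR−mL=-980/2813 → turn -1·90°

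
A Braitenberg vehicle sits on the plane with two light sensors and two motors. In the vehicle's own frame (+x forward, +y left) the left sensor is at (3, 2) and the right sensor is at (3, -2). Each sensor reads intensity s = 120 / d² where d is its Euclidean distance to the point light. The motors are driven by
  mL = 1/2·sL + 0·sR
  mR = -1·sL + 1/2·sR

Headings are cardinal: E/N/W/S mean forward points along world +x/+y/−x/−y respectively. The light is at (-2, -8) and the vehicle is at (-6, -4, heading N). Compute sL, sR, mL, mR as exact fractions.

left sensor world pos  = (-8, -1); dL² = 85
right sensor world pos = (-4, -1); dR² = 53
sL = 120/85 = 24/17
sR = 120/53 = 120/53
mL = 1/2·sL + 0·sR = 12/17
mR = -1·sL + 1/2·sR = -252/901

24/17 120/53 12/17 -252/901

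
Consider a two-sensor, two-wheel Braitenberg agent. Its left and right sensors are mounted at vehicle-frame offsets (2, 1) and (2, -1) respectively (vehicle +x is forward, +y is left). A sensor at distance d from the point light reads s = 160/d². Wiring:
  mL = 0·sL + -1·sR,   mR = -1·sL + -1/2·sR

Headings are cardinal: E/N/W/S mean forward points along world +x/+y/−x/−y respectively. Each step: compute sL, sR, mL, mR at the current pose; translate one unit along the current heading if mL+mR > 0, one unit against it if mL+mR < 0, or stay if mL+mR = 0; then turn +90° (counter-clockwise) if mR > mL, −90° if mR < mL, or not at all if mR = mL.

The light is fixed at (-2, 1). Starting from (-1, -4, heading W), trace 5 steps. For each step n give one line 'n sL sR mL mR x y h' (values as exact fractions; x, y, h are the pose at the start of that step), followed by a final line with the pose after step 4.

0 160/37 160/17 -160/17 -5680/629 -1 -4 W
1 80/29 16/5 -16/5 -632/145 0 -4 S
2 32/5 160/9 -160/9 -688/45 0 -3 W
3 40/13 4 -4 -66/13 1 -3 S
4 160/17 32 -32 -432/17 1 -2 W
final 2 -2 S

n=0: pose=(-1,-4,W); sL=160/37, sR=160/17; mL=-160/17, mR=-5680/629; mL+mR=-11600/629 → advance -1; mR−mL=240/629 → turn +1·90°
n=1: pose=(0,-4,S); sL=80/29, sR=16/5; mL=-16/5, mR=-632/145; mL+mR=-1096/145 → advance -1; mR−mL=-168/145 → turn -1·90°
n=2: pose=(0,-3,W); sL=32/5, sR=160/9; mL=-160/9, mR=-688/45; mL+mR=-496/15 → advance -1; mR−mL=112/45 → turn +1·90°
n=3: pose=(1,-3,S); sL=40/13, sR=4; mL=-4, mR=-66/13; mL+mR=-118/13 → advance -1; mR−mL=-14/13 → turn -1·90°
n=4: pose=(1,-2,W); sL=160/17, sR=32; mL=-32, mR=-432/17; mL+mR=-976/17 → advance -1; mR−mL=112/17 → turn +1·90°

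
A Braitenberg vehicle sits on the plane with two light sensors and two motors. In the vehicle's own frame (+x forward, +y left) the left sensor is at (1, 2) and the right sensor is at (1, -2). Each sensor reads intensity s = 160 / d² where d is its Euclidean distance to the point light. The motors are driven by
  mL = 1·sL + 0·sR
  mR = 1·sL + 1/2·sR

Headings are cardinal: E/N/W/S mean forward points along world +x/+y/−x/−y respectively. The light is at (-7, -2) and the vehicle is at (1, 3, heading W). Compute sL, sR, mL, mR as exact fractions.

80/29 80/49 80/29 5080/1421

left sensor world pos  = (0, 1); dL² = 58
right sensor world pos = (0, 5); dR² = 98
sL = 160/58 = 80/29
sR = 160/98 = 80/49
mL = 1·sL + 0·sR = 80/29
mR = 1·sL + 1/2·sR = 5080/1421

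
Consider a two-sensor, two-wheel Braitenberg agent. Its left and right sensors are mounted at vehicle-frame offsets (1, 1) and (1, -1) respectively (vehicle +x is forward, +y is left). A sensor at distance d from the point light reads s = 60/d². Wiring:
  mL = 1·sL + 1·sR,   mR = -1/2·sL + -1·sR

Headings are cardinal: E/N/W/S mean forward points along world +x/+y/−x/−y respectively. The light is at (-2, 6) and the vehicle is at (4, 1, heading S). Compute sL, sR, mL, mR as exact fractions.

left sensor world pos  = (5, 0); dL² = 85
right sensor world pos = (3, 0); dR² = 61
sL = 60/85 = 12/17
sR = 60/61 = 60/61
mL = 1·sL + 1·sR = 1752/1037
mR = -1/2·sL + -1·sR = -1386/1037

12/17 60/61 1752/1037 -1386/1037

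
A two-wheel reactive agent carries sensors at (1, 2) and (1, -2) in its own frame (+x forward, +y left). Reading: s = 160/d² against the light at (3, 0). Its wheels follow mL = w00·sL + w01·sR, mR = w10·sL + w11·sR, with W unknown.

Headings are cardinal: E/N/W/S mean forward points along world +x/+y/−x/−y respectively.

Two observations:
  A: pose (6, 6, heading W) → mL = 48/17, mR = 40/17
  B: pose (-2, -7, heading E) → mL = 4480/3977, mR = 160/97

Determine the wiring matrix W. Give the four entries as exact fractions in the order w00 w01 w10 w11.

obs A: pose=(6,6,W) → sL=8, sR=40/17, mL=48/17, mR=40/17
obs B: pose=(-2,-7,E) → sL=160/41, sR=160/97, mL=4480/3977, mR=160/97
sensor matrix S = [[8, 40/17], [160/41, 160/97]]; det S = 271360/67609
solve [mL_A; mL_B] = S·[w00; w01] and [mR_A; mR_B] = S·[w10; w11]:
  w00 = 1/2, w01 = -1/2, w10 = 0, w11 = 1

1/2 -1/2 0 1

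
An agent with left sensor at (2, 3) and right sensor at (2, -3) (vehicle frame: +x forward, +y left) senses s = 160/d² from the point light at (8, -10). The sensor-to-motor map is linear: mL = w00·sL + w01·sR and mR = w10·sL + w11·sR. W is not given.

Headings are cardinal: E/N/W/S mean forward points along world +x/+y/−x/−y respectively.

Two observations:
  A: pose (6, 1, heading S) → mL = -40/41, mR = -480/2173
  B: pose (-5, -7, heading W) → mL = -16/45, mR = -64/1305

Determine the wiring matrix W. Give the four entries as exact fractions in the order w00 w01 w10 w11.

obs A: pose=(6,1,S) → sL=80/41, sR=80/53, mL=-40/41, mR=-480/2173
obs B: pose=(-5,-7,W) → sL=32/45, sR=160/261, mL=-16/45, mR=-64/1305
sensor matrix S = [[80/41, 80/53], [32/45, 160/261]]; det S = 69632/567153
solve [mL_A; mL_B] = S·[w00; w01] and [mR_A; mR_B] = S·[w10; w11]:
  w00 = -1/2, w01 = 0, w10 = -1/2, w11 = 1/2

-1/2 0 -1/2 1/2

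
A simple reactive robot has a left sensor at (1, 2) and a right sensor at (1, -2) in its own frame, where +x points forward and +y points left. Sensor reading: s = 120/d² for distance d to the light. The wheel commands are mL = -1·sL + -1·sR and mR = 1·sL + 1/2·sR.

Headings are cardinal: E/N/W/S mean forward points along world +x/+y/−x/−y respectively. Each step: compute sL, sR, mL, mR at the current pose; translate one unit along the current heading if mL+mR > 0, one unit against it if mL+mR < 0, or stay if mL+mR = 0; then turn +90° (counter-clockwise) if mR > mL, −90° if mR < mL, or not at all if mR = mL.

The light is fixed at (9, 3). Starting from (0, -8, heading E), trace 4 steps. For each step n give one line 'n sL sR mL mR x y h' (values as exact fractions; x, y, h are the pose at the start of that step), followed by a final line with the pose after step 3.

n=0: pose=(0,-8,E); sL=24/29, sR=120/233; mL=-9072/6757, mR=7332/6757; mL+mR=-60/233 → advance -1; mR−mL=16404/6757 → turn +1·90°
n=1: pose=(-1,-8,N); sL=30/61, sR=30/41; mL=-3060/2501, mR=2145/2501; mL+mR=-15/41 → advance -1; mR−mL=5205/2501 → turn +1·90°
n=2: pose=(-1,-9,W); sL=120/317, sR=120/221; mL=-64560/70057, mR=45540/70057; mL+mR=-60/221 → advance -1; mR−mL=110100/70057 → turn +1·90°
n=3: pose=(0,-9,S); sL=60/109, sR=12/29; mL=-3048/3161, mR=2394/3161; mL+mR=-6/29 → advance -1; mR−mL=5442/3161 → turn +1·90°

0 24/29 120/233 -9072/6757 7332/6757 0 -8 E
1 30/61 30/41 -3060/2501 2145/2501 -1 -8 N
2 120/317 120/221 -64560/70057 45540/70057 -1 -9 W
3 60/109 12/29 -3048/3161 2394/3161 0 -9 S
final 0 -8 E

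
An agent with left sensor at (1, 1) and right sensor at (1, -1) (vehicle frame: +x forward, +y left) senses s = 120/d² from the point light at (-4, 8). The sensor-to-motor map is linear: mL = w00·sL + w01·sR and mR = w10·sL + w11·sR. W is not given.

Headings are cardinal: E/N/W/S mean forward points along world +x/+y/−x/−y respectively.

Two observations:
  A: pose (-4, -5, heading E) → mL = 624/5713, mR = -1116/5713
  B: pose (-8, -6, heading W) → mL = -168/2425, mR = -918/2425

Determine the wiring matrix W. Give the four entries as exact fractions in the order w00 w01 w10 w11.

obs A: pose=(-4,-5,E) → sL=24/29, sR=120/197, mL=624/5713, mR=-1116/5713
obs B: pose=(-8,-6,W) → sL=12/25, sR=60/97, mL=-168/2425, mR=-918/2425
sensor matrix S = [[24/29, 120/197], [12/25, 60/97]]; det S = 608256/2770805
solve [mL_A; mL_B] = S·[w00; w01] and [mR_A; mR_B] = S·[w10; w11]:
  w00 = 1/2, w01 = -1/2, w10 = 1/2, w11 = -1

1/2 -1/2 1/2 -1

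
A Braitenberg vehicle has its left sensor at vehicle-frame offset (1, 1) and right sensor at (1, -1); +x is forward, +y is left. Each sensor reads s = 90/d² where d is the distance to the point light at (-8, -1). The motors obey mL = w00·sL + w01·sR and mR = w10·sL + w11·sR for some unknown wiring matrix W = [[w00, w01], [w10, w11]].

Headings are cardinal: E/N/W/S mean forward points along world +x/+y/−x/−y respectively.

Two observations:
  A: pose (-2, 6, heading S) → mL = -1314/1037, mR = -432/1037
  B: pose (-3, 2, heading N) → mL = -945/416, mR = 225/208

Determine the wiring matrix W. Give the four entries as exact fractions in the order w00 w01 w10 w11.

obs A: pose=(-2,6,S) → sL=18/17, sR=90/61, mL=-1314/1037, mR=-432/1037
obs B: pose=(-3,2,N) → sL=45/16, sR=45/26, mL=-945/416, mR=225/208
sensor matrix S = [[18/17, 90/61], [45/16, 45/26]]; det S = -249885/107848
solve [mL_A; mL_B] = S·[w00; w01] and [mR_A; mR_B] = S·[w10; w11]:
  w00 = -1/2, w01 = -1/2, w10 = 1, w11 = -1

-1/2 -1/2 1 -1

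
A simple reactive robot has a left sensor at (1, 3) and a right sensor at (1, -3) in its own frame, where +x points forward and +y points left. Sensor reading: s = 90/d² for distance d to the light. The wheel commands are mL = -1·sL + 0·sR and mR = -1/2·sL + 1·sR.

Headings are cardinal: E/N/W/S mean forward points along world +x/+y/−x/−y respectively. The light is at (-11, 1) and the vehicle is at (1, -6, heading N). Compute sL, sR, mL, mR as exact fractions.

10/13 10/29 -10/13 -15/377

left sensor world pos  = (-2, -5); dL² = 117
right sensor world pos = (4, -5); dR² = 261
sL = 90/117 = 10/13
sR = 90/261 = 10/29
mL = -1·sL + 0·sR = -10/13
mR = -1/2·sL + 1·sR = -15/377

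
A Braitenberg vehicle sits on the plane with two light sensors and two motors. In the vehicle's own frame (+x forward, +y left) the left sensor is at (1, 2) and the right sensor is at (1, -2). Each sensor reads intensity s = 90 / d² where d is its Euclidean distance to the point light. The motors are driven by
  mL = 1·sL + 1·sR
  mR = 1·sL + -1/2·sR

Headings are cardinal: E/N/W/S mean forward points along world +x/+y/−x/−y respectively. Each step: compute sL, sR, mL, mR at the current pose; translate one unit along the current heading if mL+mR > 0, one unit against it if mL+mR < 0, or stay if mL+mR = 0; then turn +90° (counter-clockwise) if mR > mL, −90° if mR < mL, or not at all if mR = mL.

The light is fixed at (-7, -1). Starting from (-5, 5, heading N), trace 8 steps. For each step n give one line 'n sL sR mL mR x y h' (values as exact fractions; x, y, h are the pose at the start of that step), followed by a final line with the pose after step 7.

n=0: pose=(-5,5,N); sL=90/49, sR=18/13; mL=2052/637, mR=729/637; mL+mR=2781/637 → advance +1; mR−mL=-27/13 → turn -1·90°
n=1: pose=(-5,6,E); sL=1, sR=45/17; mL=62/17, mR=-11/34; mL+mR=113/34 → advance +1; mR−mL=-135/34 → turn -1·90°
n=2: pose=(-4,6,S); sL=90/61, sR=90/37; mL=8820/2257, mR=585/2257; mL+mR=9405/2257 → advance +1; mR−mL=-135/37 → turn -1·90°
n=3: pose=(-4,5,W); sL=9/2, sR=45/34; mL=99/17, mR=261/68; mL+mR=657/68 → advance +1; mR−mL=-135/68 → turn -1·90°
n=4: pose=(-5,5,N); sL=90/49, sR=18/13; mL=2052/637, mR=729/637; mL+mR=2781/637 → advance +1; mR−mL=-27/13 → turn -1·90°
n=5: pose=(-5,6,E); sL=1, sR=45/17; mL=62/17, mR=-11/34; mL+mR=113/34 → advance +1; mR−mL=-135/34 → turn -1·90°
n=6: pose=(-4,6,S); sL=90/61, sR=90/37; mL=8820/2257, mR=585/2257; mL+mR=9405/2257 → advance +1; mR−mL=-135/37 → turn -1·90°
n=7: pose=(-4,5,W); sL=9/2, sR=45/34; mL=99/17, mR=261/68; mL+mR=657/68 → advance +1; mR−mL=-135/68 → turn -1·90°

0 90/49 18/13 2052/637 729/637 -5 5 N
1 1 45/17 62/17 -11/34 -5 6 E
2 90/61 90/37 8820/2257 585/2257 -4 6 S
3 9/2 45/34 99/17 261/68 -4 5 W
4 90/49 18/13 2052/637 729/637 -5 5 N
5 1 45/17 62/17 -11/34 -5 6 E
6 90/61 90/37 8820/2257 585/2257 -4 6 S
7 9/2 45/34 99/17 261/68 -4 5 W
final -5 5 N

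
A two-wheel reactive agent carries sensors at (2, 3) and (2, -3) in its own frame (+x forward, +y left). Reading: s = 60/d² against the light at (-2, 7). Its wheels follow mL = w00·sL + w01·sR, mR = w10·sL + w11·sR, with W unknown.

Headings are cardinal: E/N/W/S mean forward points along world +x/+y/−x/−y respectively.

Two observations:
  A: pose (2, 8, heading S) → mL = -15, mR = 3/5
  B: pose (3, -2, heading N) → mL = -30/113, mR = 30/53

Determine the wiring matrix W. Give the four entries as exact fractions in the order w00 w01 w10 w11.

obs A: pose=(2,8,S) → sL=6/5, sR=30, mL=-15, mR=3/5
obs B: pose=(3,-2,N) → sL=60/53, sR=60/113, mL=-30/113, mR=30/53
sensor matrix S = [[6/5, 30], [60/53, 60/113]]; det S = -199584/5989
solve [mL_A; mL_B] = S·[w00; w01] and [mR_A; mR_B] = S·[w10; w11]:
  w00 = 0, w01 = -1/2, w10 = 1/2, w11 = 0

0 -1/2 1/2 0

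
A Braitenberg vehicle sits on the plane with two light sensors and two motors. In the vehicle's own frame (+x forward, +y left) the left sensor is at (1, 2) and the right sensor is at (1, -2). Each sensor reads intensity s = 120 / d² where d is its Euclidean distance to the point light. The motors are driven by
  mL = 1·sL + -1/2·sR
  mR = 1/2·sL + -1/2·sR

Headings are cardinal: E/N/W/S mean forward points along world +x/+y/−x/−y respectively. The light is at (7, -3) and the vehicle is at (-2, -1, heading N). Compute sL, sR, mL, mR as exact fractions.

left sensor world pos  = (-4, 0); dL² = 130
right sensor world pos = (0, 0); dR² = 58
sL = 120/130 = 12/13
sR = 120/58 = 60/29
mL = 1·sL + -1/2·sR = -42/377
mR = 1/2·sL + -1/2·sR = -216/377

12/13 60/29 -42/377 -216/377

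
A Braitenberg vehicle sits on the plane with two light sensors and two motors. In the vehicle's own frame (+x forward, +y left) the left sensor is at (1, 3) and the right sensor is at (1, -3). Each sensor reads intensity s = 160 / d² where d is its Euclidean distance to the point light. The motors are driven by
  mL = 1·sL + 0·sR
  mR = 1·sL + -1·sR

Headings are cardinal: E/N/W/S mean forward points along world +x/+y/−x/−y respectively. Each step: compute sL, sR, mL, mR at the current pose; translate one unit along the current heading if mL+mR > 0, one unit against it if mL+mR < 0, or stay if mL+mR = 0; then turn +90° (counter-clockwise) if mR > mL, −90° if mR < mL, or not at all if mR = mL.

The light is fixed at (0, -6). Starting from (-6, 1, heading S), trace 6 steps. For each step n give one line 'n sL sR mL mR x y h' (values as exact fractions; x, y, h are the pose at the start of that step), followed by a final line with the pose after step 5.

0 32/9 160/117 32/9 256/117 -6 1 S
1 80/29 16/13 80/29 576/377 -6 0 W
2 160/149 32/13 160/149 -2688/1937 -7 0 N
3 8/5 4 8/5 -12/5 -7 -1 E
4 160/41 160/137 160/41 15360/5617 -8 -1 S
5 80/41 16/13 80/41 384/533 -8 -2 W
final -9 -2 N

n=0: pose=(-6,1,S); sL=32/9, sR=160/117; mL=32/9, mR=256/117; mL+mR=224/39 → advance +1; mR−mL=-160/117 → turn -1·90°
n=1: pose=(-6,0,W); sL=80/29, sR=16/13; mL=80/29, mR=576/377; mL+mR=1616/377 → advance +1; mR−mL=-16/13 → turn -1·90°
n=2: pose=(-7,0,N); sL=160/149, sR=32/13; mL=160/149, mR=-2688/1937; mL+mR=-608/1937 → advance -1; mR−mL=-32/13 → turn -1·90°
n=3: pose=(-7,-1,E); sL=8/5, sR=4; mL=8/5, mR=-12/5; mL+mR=-4/5 → advance -1; mR−mL=-4 → turn -1·90°
n=4: pose=(-8,-1,S); sL=160/41, sR=160/137; mL=160/41, mR=15360/5617; mL+mR=37280/5617 → advance +1; mR−mL=-160/137 → turn -1·90°
n=5: pose=(-8,-2,W); sL=80/41, sR=16/13; mL=80/41, mR=384/533; mL+mR=1424/533 → advance +1; mR−mL=-16/13 → turn -1·90°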